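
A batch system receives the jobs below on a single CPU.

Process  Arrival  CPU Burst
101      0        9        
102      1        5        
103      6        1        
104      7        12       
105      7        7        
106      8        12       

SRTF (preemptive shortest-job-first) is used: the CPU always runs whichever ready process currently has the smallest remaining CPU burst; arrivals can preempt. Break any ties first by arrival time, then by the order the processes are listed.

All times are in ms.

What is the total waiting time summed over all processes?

Gantt: | 101 0-1 | 102 1-6 | 103 6-7 | 105 7-14 | 101 14-22 | 104 22-34 | 106 34-46 |
Completion: 101=22  102=6  103=7  104=34  105=14  106=46
Turnaround (C−A): 101=22  102=5  103=1  104=27  105=7  106=38
Waiting = turnaround − burst: 101=13, 102=0, 103=0, 104=15, 105=0, 106=26
Total waiting = 13 + 0 + 0 + 15 + 0 + 26 = 54

54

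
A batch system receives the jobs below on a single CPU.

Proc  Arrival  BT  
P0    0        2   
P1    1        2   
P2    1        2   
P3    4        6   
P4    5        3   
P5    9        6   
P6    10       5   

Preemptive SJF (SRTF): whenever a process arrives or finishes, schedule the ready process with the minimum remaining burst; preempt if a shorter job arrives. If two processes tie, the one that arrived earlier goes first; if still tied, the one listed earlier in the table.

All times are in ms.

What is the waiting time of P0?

Gantt: | P0 0-2 | P1 2-4 | P2 4-6 | P4 6-9 | P3 9-15 | P6 15-20 | P5 20-26 |
Completion: P0=2  P1=4  P2=6  P3=15  P4=9  P5=26  P6=20
Turnaround (C−A): P0=2  P1=3  P2=5  P3=11  P4=4  P5=17  P6=10
Waiting(P0) = turnaround − burst = 2 − 2 = 0

0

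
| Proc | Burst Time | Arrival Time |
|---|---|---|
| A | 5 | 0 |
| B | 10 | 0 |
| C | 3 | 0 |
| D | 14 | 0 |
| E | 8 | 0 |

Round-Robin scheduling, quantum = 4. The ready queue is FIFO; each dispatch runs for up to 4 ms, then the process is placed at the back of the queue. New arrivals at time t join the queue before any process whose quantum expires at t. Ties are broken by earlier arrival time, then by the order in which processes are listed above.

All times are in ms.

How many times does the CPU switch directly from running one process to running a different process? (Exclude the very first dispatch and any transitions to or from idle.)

Timeline: | A 0-4 | B 4-8 | C 8-11 | D 11-15 | E 15-19 | A 19-20 | B 20-24 | D 24-28 | E 28-32 | B 32-34 | D 34-40 |
Completion: A=20  B=34  C=11  D=40  E=32

10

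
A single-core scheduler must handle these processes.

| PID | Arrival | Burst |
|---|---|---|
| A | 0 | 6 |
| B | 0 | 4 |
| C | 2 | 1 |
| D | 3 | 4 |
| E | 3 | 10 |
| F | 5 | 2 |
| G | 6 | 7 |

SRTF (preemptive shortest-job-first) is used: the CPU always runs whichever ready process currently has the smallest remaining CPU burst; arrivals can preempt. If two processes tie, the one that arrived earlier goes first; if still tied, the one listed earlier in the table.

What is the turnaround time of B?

Timeline: | B 0-2 | C 2-3 | B 3-5 | F 5-7 | D 7-11 | A 11-17 | G 17-24 | E 24-34 |
Completion: A=17  B=5  C=3  D=11  E=34  F=7  G=24
Turnaround (C−A): A=17  B=5  C=1  D=8  E=31  F=2  G=18
Turnaround(B) = completion − arrival = 5 − 0 = 5

5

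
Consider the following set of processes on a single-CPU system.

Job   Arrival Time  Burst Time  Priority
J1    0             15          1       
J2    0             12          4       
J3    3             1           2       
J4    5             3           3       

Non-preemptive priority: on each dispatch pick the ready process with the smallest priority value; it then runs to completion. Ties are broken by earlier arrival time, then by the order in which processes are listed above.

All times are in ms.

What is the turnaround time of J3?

13

Timeline: | J1 0-15 | J3 15-16 | J4 16-19 | J2 19-31 |
Completion: J1=15  J2=31  J3=16  J4=19
Turnaround (C−A): J1=15  J2=31  J3=13  J4=14
Turnaround(J3) = completion − arrival = 16 − 3 = 13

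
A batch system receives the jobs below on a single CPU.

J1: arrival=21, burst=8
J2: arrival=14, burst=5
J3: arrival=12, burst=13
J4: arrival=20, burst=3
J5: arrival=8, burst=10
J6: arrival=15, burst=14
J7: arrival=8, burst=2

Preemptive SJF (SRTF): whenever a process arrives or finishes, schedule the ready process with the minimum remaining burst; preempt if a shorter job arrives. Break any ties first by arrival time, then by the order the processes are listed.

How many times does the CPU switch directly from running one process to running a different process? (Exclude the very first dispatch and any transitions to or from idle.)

Gantt: | idle 0-8 | J7 8-10 | J5 10-14 | J2 14-19 | J5 19-20 | J4 20-23 | J5 23-28 | J1 28-36 | J3 36-49 | J6 49-63 |
Completion: J1=36  J2=19  J3=49  J4=23  J5=28  J6=63  J7=10

8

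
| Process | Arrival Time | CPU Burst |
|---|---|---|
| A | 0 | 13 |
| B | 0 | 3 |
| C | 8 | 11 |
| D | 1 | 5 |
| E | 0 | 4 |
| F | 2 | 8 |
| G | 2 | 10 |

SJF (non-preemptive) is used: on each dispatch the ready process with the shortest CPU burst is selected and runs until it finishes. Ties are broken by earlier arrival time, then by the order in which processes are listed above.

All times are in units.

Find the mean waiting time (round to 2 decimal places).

Gantt: | B 0-3 | E 3-7 | D 7-12 | F 12-20 | G 20-30 | C 30-41 | A 41-54 |
Completion: A=54  B=3  C=41  D=12  E=7  F=20  G=30
Waiting times: A=41, B=0, C=22, D=6, E=3, F=10, G=18
Average waiting = (41+0+22+6+3+10+18) / 7 = 100/7 = 14.29

14.29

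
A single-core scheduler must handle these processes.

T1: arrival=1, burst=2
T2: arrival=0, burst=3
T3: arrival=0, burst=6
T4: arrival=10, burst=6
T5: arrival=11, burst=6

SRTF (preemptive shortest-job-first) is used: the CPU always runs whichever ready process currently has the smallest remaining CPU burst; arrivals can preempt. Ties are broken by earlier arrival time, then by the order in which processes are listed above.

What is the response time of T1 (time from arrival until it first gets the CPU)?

2

Gantt: | T2 0-3 | T1 3-5 | T3 5-11 | T4 11-17 | T5 17-23 |
Completion: T1=5  T2=3  T3=11  T4=17  T5=23
Turnaround (C−A): T1=4  T2=3  T3=11  T4=7  T5=12
Response(T1) = first start − arrival = 3 − 1 = 2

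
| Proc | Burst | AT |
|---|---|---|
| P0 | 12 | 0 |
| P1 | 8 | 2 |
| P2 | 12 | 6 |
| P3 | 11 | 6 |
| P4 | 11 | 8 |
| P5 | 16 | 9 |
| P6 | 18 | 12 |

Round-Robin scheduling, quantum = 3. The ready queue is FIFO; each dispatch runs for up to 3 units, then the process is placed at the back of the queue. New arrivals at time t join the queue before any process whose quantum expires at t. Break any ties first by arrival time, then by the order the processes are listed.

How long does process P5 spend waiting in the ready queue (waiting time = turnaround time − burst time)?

Timeline: | P0 0-3 | P1 3-6 | P0 6-9 | P2 9-12 | P3 12-15 | P1 15-18 | P4 18-21 | P5 21-24 | P0 24-27 | P6 27-30 | P2 30-33 | P3 33-36 | P1 36-38 | P4 38-41 | P5 41-44 | P0 44-47 | P6 47-50 | P2 50-53 | P3 53-56 | P4 56-59 | P5 59-62 | P6 62-65 | P2 65-68 | P3 68-70 | P4 70-72 | P5 72-75 | P6 75-78 | P5 78-81 | P6 81-84 | P5 84-85 | P6 85-88 |
Completion: P0=47  P1=38  P2=68  P3=70  P4=72  P5=85  P6=88
Turnaround (C−A): P0=47  P1=36  P2=62  P3=64  P4=64  P5=76  P6=76
Waiting(P5) = turnaround − burst = 76 − 16 = 60

60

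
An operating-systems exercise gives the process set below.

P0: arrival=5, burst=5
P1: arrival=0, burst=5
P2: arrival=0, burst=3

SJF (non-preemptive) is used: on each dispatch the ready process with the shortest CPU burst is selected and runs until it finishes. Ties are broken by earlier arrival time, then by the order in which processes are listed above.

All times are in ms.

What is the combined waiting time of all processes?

6

Gantt: | P2 0-3 | P1 3-8 | P0 8-13 |
Completion: P0=13  P1=8  P2=3
Turnaround (C−A): P0=8  P1=8  P2=3
Waiting = turnaround − burst: P0=3, P1=3, P2=0
Total waiting = 3 + 3 + 0 = 6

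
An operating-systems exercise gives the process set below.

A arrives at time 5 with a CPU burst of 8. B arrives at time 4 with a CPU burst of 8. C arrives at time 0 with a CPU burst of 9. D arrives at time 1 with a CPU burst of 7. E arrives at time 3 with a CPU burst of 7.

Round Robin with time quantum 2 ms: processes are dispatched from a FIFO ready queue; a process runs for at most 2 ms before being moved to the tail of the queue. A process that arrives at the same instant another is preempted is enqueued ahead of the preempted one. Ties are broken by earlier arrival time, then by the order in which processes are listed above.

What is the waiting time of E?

Timeline: | C 0-2 | D 2-4 | C 4-6 | E 6-8 | B 8-10 | D 10-12 | A 12-14 | C 14-16 | E 16-18 | B 18-20 | D 20-22 | A 22-24 | C 24-26 | E 26-28 | B 28-30 | D 30-31 | A 31-33 | C 33-34 | E 34-35 | B 35-37 | A 37-39 |
Completion: A=39  B=37  C=34  D=31  E=35
Waiting(E) = turnaround − burst = 32 − 7 = 25

25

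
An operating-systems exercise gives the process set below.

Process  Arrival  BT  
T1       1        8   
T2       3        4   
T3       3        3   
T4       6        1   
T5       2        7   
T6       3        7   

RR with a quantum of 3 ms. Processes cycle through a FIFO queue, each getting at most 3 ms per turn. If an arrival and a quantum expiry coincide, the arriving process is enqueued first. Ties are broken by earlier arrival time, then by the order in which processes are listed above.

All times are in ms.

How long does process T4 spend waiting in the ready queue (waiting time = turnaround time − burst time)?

Gantt: | idle 0-1 | T1 1-4 | T5 4-7 | T2 7-10 | T3 10-13 | T6 13-16 | T1 16-19 | T4 19-20 | T5 20-23 | T2 23-24 | T6 24-27 | T1 27-29 | T5 29-30 | T6 30-31 |
Completion: T1=29  T2=24  T3=13  T4=20  T5=30  T6=31
Waiting(T4) = turnaround − burst = 14 − 1 = 13

13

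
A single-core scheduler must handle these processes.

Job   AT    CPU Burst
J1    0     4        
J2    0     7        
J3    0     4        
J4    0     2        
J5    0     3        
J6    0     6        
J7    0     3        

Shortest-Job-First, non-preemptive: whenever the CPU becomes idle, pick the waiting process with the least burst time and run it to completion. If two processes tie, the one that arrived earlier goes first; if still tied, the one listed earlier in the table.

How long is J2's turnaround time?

29

Timeline: | J4 0-2 | J5 2-5 | J7 5-8 | J1 8-12 | J3 12-16 | J6 16-22 | J2 22-29 |
Completion: J1=12  J2=29  J3=16  J4=2  J5=5  J6=22  J7=8
Turnaround(J2) = completion − arrival = 29 − 0 = 29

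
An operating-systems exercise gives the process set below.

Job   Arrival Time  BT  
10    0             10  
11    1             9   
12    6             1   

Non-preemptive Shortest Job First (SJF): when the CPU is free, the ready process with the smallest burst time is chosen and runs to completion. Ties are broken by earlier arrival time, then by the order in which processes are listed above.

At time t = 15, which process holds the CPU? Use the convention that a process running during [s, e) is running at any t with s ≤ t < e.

11

Gantt: | 10 0-10 | 12 10-11 | 11 11-20 |
Completion: 10=10  11=20  12=11
Turnaround (C−A): 10=10  11=19  12=5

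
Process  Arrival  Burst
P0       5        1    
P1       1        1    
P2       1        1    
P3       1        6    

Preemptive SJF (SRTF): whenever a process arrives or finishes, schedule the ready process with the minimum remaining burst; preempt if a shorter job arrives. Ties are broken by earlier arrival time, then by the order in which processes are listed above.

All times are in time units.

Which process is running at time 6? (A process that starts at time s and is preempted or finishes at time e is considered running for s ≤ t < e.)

Timeline: | idle 0-1 | P1 1-2 | P2 2-3 | P3 3-5 | P0 5-6 | P3 6-10 |
Completion: P0=6  P1=2  P2=3  P3=10
Turnaround (C−A): P0=1  P1=1  P2=2  P3=9

P3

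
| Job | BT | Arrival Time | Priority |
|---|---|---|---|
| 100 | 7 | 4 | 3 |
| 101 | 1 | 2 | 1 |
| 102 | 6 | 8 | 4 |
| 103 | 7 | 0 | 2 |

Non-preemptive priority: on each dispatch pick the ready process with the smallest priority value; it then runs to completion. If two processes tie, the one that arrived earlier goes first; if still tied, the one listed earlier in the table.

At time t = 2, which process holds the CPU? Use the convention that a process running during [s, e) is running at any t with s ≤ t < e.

Schedule: | 103 0-7 | 101 7-8 | 100 8-15 | 102 15-21 |
Completion: 100=15  101=8  102=21  103=7
Turnaround (C−A): 100=11  101=6  102=13  103=7

103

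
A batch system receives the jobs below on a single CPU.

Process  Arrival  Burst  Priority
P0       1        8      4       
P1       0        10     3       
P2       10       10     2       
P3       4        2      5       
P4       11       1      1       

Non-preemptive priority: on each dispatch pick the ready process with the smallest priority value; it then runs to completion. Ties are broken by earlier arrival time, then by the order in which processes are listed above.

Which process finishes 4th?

P0

Timeline: | P1 0-10 | P2 10-20 | P4 20-21 | P0 21-29 | P3 29-31 |
Completion: P0=29  P1=10  P2=20  P3=31  P4=21
Turnaround (C−A): P0=28  P1=10  P2=10  P3=27  P4=10
Finish order: P1 → P2 → P4 → P0 → P3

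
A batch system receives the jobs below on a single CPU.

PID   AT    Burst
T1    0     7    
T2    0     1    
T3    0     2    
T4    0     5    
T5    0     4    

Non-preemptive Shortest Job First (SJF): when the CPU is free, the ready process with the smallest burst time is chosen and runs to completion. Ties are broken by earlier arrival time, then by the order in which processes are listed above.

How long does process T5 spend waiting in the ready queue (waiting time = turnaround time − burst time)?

3

Timeline: | T2 0-1 | T3 1-3 | T5 3-7 | T4 7-12 | T1 12-19 |
Completion: T1=19  T2=1  T3=3  T4=12  T5=7
Waiting(T5) = turnaround − burst = 7 − 4 = 3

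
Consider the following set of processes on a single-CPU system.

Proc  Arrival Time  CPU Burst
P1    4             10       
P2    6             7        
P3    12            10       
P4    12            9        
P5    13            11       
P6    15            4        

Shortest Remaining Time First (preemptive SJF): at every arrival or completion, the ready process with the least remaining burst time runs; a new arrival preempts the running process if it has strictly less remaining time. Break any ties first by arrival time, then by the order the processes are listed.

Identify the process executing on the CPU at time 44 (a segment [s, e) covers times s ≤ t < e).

Schedule: | idle 0-4 | P1 4-6 | P2 6-13 | P1 13-15 | P6 15-19 | P1 19-25 | P4 25-34 | P3 34-44 | P5 44-55 |
Completion: P1=25  P2=13  P3=44  P4=34  P5=55  P6=19
Turnaround (C−A): P1=21  P2=7  P3=32  P4=22  P5=42  P6=4

P5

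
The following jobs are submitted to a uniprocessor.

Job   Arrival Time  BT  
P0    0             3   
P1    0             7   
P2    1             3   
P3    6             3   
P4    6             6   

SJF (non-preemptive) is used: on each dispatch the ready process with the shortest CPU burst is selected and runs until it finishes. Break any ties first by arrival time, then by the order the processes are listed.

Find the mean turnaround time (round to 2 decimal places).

Schedule: | P0 0-3 | P2 3-6 | P3 6-9 | P4 9-15 | P1 15-22 |
Completion: P0=3  P1=22  P2=6  P3=9  P4=15
Turnaround times: P0=3, P1=22, P2=5, P3=3, P4=9
Average turnaround = (3+22+5+3+9) / 5 = 42/5 = 8.40

8.40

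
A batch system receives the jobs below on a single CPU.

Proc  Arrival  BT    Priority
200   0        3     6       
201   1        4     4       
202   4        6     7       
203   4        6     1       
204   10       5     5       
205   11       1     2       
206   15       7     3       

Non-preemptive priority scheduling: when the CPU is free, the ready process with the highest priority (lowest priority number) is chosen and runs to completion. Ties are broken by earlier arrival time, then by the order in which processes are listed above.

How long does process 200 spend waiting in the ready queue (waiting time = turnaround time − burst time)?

0

Timeline: | 200 0-3 | 201 3-7 | 203 7-13 | 205 13-14 | 204 14-19 | 206 19-26 | 202 26-32 |
Completion: 200=3  201=7  202=32  203=13  204=19  205=14  206=26
Turnaround (C−A): 200=3  201=6  202=28  203=9  204=9  205=3  206=11
Waiting(200) = turnaround − burst = 3 − 3 = 0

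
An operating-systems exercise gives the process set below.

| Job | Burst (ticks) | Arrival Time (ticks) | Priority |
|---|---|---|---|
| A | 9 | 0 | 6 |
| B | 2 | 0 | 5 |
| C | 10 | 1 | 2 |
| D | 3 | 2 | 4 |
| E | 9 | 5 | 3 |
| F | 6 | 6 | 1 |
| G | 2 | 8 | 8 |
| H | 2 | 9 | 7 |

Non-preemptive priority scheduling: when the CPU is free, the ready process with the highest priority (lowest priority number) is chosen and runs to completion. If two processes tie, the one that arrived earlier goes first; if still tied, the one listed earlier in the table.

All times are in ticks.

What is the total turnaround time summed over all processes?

181

Timeline: | B 0-2 | C 2-12 | F 12-18 | E 18-27 | D 27-30 | A 30-39 | H 39-41 | G 41-43 |
Completion: A=39  B=2  C=12  D=30  E=27  F=18  G=43  H=41
Turnaround = completion − arrival: A=39, B=2, C=11, D=28, E=22, F=12, G=35, H=32
Total turnaround = 39 + 2 + 11 + 28 + 22 + 12 + 35 + 32 = 181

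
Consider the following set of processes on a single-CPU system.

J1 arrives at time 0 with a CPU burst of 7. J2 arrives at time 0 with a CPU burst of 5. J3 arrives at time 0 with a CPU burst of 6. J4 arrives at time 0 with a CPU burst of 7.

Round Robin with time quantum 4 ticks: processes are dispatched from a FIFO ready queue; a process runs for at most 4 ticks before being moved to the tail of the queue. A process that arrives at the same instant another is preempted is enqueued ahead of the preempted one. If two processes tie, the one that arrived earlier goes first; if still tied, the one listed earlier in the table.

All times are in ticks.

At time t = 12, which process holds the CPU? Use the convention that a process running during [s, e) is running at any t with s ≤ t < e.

Timeline: | J1 0-4 | J2 4-8 | J3 8-12 | J4 12-16 | J1 16-19 | J2 19-20 | J3 20-22 | J4 22-25 |
Completion: J1=19  J2=20  J3=22  J4=25

J4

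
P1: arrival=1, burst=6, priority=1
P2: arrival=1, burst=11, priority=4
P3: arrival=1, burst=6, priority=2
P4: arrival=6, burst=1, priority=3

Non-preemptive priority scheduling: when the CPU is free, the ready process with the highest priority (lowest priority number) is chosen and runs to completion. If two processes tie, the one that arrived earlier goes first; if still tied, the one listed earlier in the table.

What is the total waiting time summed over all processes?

Timeline: | idle 0-1 | P1 1-7 | P3 7-13 | P4 13-14 | P2 14-25 |
Completion: P1=7  P2=25  P3=13  P4=14
Waiting = turnaround − burst: P1=0, P2=13, P3=6, P4=7
Total waiting = 0 + 13 + 6 + 7 = 26

26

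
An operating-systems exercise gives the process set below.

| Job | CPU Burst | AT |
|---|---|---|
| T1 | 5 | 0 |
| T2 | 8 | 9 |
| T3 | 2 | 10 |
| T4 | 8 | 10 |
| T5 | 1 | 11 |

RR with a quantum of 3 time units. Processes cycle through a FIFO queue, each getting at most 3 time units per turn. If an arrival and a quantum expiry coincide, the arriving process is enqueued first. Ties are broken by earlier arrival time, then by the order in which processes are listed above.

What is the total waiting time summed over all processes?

Schedule: | T1 0-5 | idle 5-9 | T2 9-12 | T3 12-14 | T4 14-17 | T5 17-18 | T2 18-21 | T4 21-24 | T2 24-26 | T4 26-28 |
Completion: T1=5  T2=26  T3=14  T4=28  T5=18
Waiting = turnaround − burst: T1=0, T2=9, T3=2, T4=10, T5=6
Total waiting = 0 + 9 + 2 + 10 + 6 = 27

27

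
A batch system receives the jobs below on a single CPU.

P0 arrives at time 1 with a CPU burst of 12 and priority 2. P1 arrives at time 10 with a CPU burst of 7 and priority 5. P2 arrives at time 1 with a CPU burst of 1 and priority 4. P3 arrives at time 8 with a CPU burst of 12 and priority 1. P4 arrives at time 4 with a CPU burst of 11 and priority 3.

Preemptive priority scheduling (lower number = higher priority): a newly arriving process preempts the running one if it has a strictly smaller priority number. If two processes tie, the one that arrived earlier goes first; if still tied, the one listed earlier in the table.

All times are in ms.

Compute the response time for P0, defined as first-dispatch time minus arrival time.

Schedule: | idle 0-1 | P0 1-8 | P3 8-20 | P0 20-25 | P4 25-36 | P2 36-37 | P1 37-44 |
Completion: P0=25  P1=44  P2=37  P3=20  P4=36
Turnaround (C−A): P0=24  P1=34  P2=36  P3=12  P4=32
Response(P0) = first start − arrival = 1 − 1 = 0

0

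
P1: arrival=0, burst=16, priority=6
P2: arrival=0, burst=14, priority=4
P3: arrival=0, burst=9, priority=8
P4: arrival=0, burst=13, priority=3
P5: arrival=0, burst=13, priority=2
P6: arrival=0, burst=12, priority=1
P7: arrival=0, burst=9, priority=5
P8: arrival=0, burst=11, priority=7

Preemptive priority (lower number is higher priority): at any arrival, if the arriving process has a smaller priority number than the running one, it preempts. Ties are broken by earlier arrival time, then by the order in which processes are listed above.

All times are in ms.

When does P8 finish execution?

Timeline: | P6 0-12 | P5 12-25 | P4 25-38 | P2 38-52 | P7 52-61 | P1 61-77 | P8 77-88 | P3 88-97 |
Completion: P1=77  P2=52  P3=97  P4=38  P5=25  P6=12  P7=61  P8=88
Turnaround (C−A): P1=77  P2=52  P3=97  P4=38  P5=25  P6=12  P7=61  P8=88

88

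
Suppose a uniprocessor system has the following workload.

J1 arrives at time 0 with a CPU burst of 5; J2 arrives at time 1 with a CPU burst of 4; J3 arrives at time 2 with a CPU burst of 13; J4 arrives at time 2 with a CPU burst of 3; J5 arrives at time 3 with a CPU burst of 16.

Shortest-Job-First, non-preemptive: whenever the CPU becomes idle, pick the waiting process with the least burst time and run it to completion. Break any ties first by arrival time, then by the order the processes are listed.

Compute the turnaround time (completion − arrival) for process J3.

Timeline: | J1 0-5 | J4 5-8 | J2 8-12 | J3 12-25 | J5 25-41 |
Completion: J1=5  J2=12  J3=25  J4=8  J5=41
Turnaround(J3) = completion − arrival = 25 − 2 = 23

23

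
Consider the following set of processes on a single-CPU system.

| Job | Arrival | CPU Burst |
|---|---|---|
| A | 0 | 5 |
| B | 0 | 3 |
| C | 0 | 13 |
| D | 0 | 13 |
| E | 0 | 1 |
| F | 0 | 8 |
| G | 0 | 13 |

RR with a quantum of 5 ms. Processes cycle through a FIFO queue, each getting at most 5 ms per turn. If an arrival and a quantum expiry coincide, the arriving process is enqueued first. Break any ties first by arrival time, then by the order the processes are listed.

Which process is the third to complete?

Timeline: | A 0-5 | B 5-8 | C 8-13 | D 13-18 | E 18-19 | F 19-24 | G 24-29 | C 29-34 | D 34-39 | F 39-42 | G 42-47 | C 47-50 | D 50-53 | G 53-56 |
Completion: A=5  B=8  C=50  D=53  E=19  F=42  G=56
Turnaround (C−A): A=5  B=8  C=50  D=53  E=19  F=42  G=56
Finish order: A → B → E → F → C → D → G

E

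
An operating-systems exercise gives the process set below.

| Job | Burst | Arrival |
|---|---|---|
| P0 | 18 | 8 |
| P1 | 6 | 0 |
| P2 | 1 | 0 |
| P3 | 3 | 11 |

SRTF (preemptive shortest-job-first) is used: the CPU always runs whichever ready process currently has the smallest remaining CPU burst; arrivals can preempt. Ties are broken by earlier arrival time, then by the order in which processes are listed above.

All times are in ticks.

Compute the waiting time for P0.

3

Schedule: | P2 0-1 | P1 1-7 | idle 7-8 | P0 8-11 | P3 11-14 | P0 14-29 |
Completion: P0=29  P1=7  P2=1  P3=14
Waiting(P0) = turnaround − burst = 21 − 18 = 3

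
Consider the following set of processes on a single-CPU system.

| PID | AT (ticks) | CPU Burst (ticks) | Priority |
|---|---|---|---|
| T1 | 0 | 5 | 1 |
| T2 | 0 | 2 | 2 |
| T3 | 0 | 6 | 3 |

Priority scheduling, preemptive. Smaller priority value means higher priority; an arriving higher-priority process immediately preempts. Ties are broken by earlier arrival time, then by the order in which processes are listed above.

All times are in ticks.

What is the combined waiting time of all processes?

12

Schedule: | T1 0-5 | T2 5-7 | T3 7-13 |
Completion: T1=5  T2=7  T3=13
Waiting = turnaround − burst: T1=0, T2=5, T3=7
Total waiting = 0 + 5 + 7 = 12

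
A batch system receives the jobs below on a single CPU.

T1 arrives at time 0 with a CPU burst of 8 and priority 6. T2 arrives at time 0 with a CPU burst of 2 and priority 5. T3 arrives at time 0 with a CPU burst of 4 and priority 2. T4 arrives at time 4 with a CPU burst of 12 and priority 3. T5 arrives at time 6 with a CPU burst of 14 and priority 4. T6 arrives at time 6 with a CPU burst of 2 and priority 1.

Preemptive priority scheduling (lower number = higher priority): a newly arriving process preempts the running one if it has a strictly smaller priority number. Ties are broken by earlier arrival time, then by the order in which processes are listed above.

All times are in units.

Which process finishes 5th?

Timeline: | T3 0-4 | T4 4-6 | T6 6-8 | T4 8-18 | T5 18-32 | T2 32-34 | T1 34-42 |
Completion: T1=42  T2=34  T3=4  T4=18  T5=32  T6=8
Turnaround (C−A): T1=42  T2=34  T3=4  T4=14  T5=26  T6=2
Finish order: T3 → T6 → T4 → T5 → T2 → T1

T2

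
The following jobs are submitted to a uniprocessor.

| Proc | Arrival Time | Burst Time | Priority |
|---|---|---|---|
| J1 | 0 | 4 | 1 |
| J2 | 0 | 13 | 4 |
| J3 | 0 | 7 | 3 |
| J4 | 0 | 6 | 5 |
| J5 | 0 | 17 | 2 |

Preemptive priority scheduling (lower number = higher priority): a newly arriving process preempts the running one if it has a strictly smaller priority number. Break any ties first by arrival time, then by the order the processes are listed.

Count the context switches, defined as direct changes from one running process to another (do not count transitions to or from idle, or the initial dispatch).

Timeline: | J1 0-4 | J5 4-21 | J3 21-28 | J2 28-41 | J4 41-47 |
Completion: J1=4  J2=41  J3=28  J4=47  J5=21
Turnaround (C−A): J1=4  J2=41  J3=28  J4=47  J5=21

4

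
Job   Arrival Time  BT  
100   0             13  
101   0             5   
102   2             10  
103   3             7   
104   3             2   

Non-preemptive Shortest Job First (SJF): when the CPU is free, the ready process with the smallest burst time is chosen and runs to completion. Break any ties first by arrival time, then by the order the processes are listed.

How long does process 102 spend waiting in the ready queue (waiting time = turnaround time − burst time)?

12

Schedule: | 101 0-5 | 104 5-7 | 103 7-14 | 102 14-24 | 100 24-37 |
Completion: 100=37  101=5  102=24  103=14  104=7
Waiting(102) = turnaround − burst = 22 − 10 = 12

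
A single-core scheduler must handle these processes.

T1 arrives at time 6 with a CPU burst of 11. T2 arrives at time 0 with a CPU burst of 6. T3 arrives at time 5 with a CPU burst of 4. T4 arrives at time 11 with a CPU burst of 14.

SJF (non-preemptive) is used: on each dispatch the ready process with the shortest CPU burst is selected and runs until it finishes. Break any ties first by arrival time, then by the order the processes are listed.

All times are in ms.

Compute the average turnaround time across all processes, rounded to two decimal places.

Timeline: | T2 0-6 | T3 6-10 | T1 10-21 | T4 21-35 |
Completion: T1=21  T2=6  T3=10  T4=35
Turnaround times: T1=15, T2=6, T3=5, T4=24
Average turnaround = (15+6+5+24) / 4 = 50/4 = 12.50

12.50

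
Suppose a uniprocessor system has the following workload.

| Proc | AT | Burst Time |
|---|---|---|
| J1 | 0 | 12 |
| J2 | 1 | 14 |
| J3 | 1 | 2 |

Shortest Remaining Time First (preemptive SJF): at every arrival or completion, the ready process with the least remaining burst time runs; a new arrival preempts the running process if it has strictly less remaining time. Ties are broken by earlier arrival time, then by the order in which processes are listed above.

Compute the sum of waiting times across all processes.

Schedule: | J1 0-1 | J3 1-3 | J1 3-14 | J2 14-28 |
Completion: J1=14  J2=28  J3=3
Waiting = turnaround − burst: J1=2, J2=13, J3=0
Total waiting = 2 + 13 + 0 = 15

15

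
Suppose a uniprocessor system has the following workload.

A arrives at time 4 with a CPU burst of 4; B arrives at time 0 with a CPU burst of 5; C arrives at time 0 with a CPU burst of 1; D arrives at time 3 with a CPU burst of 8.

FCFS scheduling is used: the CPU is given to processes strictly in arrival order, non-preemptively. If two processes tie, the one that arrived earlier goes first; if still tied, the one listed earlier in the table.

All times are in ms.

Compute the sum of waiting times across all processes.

18

Gantt: | B 0-5 | C 5-6 | D 6-14 | A 14-18 |
Completion: A=18  B=5  C=6  D=14
Turnaround (C−A): A=14  B=5  C=6  D=11
Waiting = turnaround − burst: A=10, B=0, C=5, D=3
Total waiting = 10 + 0 + 5 + 3 = 18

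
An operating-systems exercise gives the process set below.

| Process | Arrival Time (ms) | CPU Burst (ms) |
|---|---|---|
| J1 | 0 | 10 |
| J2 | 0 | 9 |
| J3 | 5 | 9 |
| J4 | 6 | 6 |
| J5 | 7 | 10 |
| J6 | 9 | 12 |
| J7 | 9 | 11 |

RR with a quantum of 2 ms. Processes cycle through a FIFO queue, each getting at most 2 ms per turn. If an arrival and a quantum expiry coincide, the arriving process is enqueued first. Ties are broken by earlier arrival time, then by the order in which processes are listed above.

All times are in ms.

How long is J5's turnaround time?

53

Schedule: | J1 0-2 | J2 2-4 | J1 4-6 | J2 6-8 | J3 8-10 | J4 10-12 | J1 12-14 | J5 14-16 | J2 16-18 | J6 18-20 | J7 20-22 | J3 22-24 | J4 24-26 | J1 26-28 | J5 28-30 | J2 30-32 | J6 32-34 | J7 34-36 | J3 36-38 | J4 38-40 | J1 40-42 | J5 42-44 | J2 44-45 | J6 45-47 | J7 47-49 | J3 49-51 | J5 51-53 | J6 53-55 | J7 55-57 | J3 57-58 | J5 58-60 | J6 60-62 | J7 62-64 | J6 64-66 | J7 66-67 |
Completion: J1=42  J2=45  J3=58  J4=40  J5=60  J6=66  J7=67
Turnaround(J5) = completion − arrival = 60 − 7 = 53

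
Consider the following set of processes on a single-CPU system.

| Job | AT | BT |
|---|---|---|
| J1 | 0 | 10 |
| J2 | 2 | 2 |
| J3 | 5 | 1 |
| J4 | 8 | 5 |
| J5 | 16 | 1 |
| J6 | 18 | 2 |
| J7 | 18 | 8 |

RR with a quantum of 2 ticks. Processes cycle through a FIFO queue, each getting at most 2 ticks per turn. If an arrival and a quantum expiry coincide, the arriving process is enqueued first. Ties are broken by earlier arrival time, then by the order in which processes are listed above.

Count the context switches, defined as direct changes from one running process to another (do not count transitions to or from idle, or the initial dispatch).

Schedule: | J1 0-2 | J2 2-4 | J1 4-6 | J3 6-7 | J1 7-9 | J4 9-11 | J1 11-13 | J4 13-15 | J1 15-17 | J4 17-18 | J5 18-19 | J6 19-21 | J7 21-29 |
Completion: J1=17  J2=4  J3=7  J4=18  J5=19  J6=21  J7=29
Turnaround (C−A): J1=17  J2=2  J3=2  J4=10  J5=3  J6=3  J7=11

12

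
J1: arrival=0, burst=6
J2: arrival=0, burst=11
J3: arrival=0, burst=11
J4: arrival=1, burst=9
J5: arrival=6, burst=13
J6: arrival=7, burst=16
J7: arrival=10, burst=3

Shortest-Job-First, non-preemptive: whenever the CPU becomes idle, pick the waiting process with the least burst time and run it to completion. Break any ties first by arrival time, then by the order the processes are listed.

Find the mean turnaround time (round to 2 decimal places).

29.43

Schedule: | J1 0-6 | J4 6-15 | J7 15-18 | J2 18-29 | J3 29-40 | J5 40-53 | J6 53-69 |
Completion: J1=6  J2=29  J3=40  J4=15  J5=53  J6=69  J7=18
Turnaround times: J1=6, J2=29, J3=40, J4=14, J5=47, J6=62, J7=8
Average turnaround = (6+29+40+14+47+62+8) / 7 = 206/7 = 29.43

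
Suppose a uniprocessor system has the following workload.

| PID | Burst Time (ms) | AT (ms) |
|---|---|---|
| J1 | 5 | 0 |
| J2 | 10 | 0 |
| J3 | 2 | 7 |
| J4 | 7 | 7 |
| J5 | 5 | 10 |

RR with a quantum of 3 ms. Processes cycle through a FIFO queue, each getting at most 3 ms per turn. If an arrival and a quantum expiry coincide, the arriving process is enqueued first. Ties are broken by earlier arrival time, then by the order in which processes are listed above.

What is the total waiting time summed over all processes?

52

Gantt: | J1 0-3 | J2 3-6 | J1 6-8 | J2 8-11 | J3 11-13 | J4 13-16 | J5 16-19 | J2 19-22 | J4 22-25 | J5 25-27 | J2 27-28 | J4 28-29 |
Completion: J1=8  J2=28  J3=13  J4=29  J5=27
Turnaround (C−A): J1=8  J2=28  J3=6  J4=22  J5=17
Waiting = turnaround − burst: J1=3, J2=18, J3=4, J4=15, J5=12
Total waiting = 3 + 18 + 4 + 15 + 12 = 52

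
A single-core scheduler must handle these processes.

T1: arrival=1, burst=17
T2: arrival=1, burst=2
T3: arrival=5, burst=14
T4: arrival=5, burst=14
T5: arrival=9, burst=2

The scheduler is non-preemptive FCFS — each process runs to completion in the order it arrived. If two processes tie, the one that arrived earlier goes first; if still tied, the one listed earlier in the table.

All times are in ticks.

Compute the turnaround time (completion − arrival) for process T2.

19

Gantt: | idle 0-1 | T1 1-18 | T2 18-20 | T3 20-34 | T4 34-48 | T5 48-50 |
Completion: T1=18  T2=20  T3=34  T4=48  T5=50
Turnaround (C−A): T1=17  T2=19  T3=29  T4=43  T5=41
Turnaround(T2) = completion − arrival = 20 − 1 = 19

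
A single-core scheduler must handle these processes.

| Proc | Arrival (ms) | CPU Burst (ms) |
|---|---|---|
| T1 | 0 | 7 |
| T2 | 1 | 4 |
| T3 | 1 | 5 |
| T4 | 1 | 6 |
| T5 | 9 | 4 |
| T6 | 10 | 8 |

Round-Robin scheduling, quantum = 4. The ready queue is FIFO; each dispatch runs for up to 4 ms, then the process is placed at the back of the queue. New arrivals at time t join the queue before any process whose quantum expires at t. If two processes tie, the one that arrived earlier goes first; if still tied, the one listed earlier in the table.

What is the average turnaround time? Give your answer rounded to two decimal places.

20.00

Schedule: | T1 0-4 | T2 4-8 | T3 8-12 | T4 12-16 | T1 16-19 | T5 19-23 | T6 23-27 | T3 27-28 | T4 28-30 | T6 30-34 |
Completion: T1=19  T2=8  T3=28  T4=30  T5=23  T6=34
Turnaround (C−A): T1=19  T2=7  T3=27  T4=29  T5=14  T6=24
Turnaround times: T1=19, T2=7, T3=27, T4=29, T5=14, T6=24
Average turnaround = (19+7+27+29+14+24) / 6 = 120/6 = 20.00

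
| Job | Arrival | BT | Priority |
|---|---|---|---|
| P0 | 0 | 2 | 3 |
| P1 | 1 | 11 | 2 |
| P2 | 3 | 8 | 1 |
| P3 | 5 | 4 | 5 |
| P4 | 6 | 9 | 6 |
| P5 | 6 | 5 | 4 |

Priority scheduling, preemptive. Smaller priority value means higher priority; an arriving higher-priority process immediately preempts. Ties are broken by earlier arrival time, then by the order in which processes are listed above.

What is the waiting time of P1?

Timeline: | P0 0-1 | P1 1-3 | P2 3-11 | P1 11-20 | P0 20-21 | P5 21-26 | P3 26-30 | P4 30-39 |
Completion: P0=21  P1=20  P2=11  P3=30  P4=39  P5=26
Waiting(P1) = turnaround − burst = 19 − 11 = 8

8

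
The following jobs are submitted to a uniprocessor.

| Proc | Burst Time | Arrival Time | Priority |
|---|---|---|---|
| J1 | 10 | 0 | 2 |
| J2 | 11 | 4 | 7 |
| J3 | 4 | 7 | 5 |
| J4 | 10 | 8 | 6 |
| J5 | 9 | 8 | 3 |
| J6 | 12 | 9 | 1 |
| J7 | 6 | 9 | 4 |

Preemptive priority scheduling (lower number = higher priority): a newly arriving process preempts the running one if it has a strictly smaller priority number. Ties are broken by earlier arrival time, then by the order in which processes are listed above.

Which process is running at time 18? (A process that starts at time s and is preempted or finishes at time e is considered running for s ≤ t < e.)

J6

Gantt: | J1 0-9 | J6 9-21 | J1 21-22 | J5 22-31 | J7 31-37 | J3 37-41 | J4 41-51 | J2 51-62 |
Completion: J1=22  J2=62  J3=41  J4=51  J5=31  J6=21  J7=37
Turnaround (C−A): J1=22  J2=58  J3=34  J4=43  J5=23  J6=12  J7=28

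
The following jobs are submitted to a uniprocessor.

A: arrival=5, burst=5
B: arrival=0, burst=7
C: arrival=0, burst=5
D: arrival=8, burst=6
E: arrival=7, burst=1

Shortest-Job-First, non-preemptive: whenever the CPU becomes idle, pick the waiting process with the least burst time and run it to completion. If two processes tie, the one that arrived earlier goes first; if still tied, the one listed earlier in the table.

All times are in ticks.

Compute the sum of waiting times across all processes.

23

Gantt: | C 0-5 | A 5-10 | E 10-11 | D 11-17 | B 17-24 |
Completion: A=10  B=24  C=5  D=17  E=11
Turnaround (C−A): A=5  B=24  C=5  D=9  E=4
Waiting = turnaround − burst: A=0, B=17, C=0, D=3, E=3
Total waiting = 0 + 17 + 0 + 3 + 3 = 23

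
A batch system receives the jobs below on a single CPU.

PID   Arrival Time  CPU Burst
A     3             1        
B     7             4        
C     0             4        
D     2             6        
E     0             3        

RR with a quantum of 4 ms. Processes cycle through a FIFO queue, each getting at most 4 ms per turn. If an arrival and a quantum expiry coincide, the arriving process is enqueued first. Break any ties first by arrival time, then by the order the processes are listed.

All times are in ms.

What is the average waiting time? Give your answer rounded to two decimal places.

5.40

Schedule: | C 0-4 | E 4-7 | D 7-11 | A 11-12 | B 12-16 | D 16-18 |
Completion: A=12  B=16  C=4  D=18  E=7
Turnaround (C−A): A=9  B=9  C=4  D=16  E=7
Waiting times: A=8, B=5, C=0, D=10, E=4
Average waiting = (8+5+0+10+4) / 5 = 27/5 = 5.40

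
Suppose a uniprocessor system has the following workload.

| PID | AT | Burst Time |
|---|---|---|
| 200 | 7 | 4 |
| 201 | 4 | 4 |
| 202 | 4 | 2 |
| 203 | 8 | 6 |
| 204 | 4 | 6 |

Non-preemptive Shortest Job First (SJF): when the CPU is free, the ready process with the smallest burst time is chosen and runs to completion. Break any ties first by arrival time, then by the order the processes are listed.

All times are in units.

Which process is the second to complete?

Gantt: | idle 0-4 | 202 4-6 | 201 6-10 | 200 10-14 | 204 14-20 | 203 20-26 |
Completion: 200=14  201=10  202=6  203=26  204=20
Turnaround (C−A): 200=7  201=6  202=2  203=18  204=16
Finish order: 202 → 201 → 200 → 204 → 203

201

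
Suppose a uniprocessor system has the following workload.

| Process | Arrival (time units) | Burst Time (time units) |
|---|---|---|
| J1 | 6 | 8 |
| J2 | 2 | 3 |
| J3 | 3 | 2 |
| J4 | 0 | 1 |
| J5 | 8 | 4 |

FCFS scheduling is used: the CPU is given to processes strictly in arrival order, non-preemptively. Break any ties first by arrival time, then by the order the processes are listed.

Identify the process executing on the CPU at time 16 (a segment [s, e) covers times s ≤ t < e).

J5

Gantt: | J4 0-1 | idle 1-2 | J2 2-5 | J3 5-7 | J1 7-15 | J5 15-19 |
Completion: J1=15  J2=5  J3=7  J4=1  J5=19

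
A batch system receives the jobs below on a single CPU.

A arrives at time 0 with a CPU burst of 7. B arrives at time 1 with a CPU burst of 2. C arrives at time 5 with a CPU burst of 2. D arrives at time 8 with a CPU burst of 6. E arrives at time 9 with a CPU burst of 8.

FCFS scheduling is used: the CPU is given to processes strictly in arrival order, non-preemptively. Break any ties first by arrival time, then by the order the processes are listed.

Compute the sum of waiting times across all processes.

Timeline: | A 0-7 | B 7-9 | C 9-11 | D 11-17 | E 17-25 |
Completion: A=7  B=9  C=11  D=17  E=25
Turnaround (C−A): A=7  B=8  C=6  D=9  E=16
Waiting = turnaround − burst: A=0, B=6, C=4, D=3, E=8
Total waiting = 0 + 6 + 4 + 3 + 8 = 21

21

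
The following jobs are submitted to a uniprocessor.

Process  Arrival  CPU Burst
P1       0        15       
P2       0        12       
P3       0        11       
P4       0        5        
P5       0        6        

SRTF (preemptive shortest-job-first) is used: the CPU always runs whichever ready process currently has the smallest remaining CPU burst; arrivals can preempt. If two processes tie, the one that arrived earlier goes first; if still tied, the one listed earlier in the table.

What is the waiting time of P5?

5

Gantt: | P4 0-5 | P5 5-11 | P3 11-22 | P2 22-34 | P1 34-49 |
Completion: P1=49  P2=34  P3=22  P4=5  P5=11
Waiting(P5) = turnaround − burst = 11 − 6 = 5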